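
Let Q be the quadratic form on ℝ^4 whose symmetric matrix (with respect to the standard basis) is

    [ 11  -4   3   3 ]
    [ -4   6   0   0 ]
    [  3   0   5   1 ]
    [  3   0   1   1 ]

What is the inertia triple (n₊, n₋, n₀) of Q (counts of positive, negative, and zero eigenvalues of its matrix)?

Congruent diagonalization of A (simultaneous row and column reduction) yields pivots 11, 50/11, 98/25, -4/49.
So there are 3 positive, 1 negative pivots.

(3, 1, 0)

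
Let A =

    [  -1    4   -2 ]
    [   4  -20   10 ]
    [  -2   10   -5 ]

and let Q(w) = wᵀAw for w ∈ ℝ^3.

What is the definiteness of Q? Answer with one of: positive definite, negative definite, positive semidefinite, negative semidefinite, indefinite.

Symmetric row and column elimination reduces A to a congruent diagonal form with pivots -1, -4, 0.
Counting signs: 2 negative, 1 zero.
Hence Q is negative semidefinite.

negative semidefinite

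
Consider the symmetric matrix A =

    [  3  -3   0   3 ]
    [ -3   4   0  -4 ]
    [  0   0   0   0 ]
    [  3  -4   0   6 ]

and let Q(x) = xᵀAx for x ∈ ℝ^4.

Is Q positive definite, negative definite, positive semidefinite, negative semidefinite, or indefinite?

Symmetric row and column elimination reduces A to a congruent diagonal form with pivots 3, 1, 0, 2.
Counting signs: 3 positive, 1 zero.
Hence Q is positive semidefinite.

positive semidefinite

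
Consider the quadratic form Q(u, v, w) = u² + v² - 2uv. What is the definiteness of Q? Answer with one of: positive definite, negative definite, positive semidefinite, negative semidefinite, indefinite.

The associated matrix is A = [[1, -1, 0], [-1, 1, 0], [0, 0, 0]].
Symmetric row and column elimination reduces A to a congruent diagonal form with pivots 1, 0, 0.
That gives 1 positive, 2 zero pivots.
Hence Q is positive semidefinite.

positive semidefinite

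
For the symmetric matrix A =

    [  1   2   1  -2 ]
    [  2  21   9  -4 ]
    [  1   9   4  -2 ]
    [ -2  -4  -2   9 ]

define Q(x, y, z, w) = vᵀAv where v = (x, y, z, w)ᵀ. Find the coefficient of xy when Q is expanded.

4

The coefficient of xy is A[1,2] + A[2,1] = 2·2 = 4.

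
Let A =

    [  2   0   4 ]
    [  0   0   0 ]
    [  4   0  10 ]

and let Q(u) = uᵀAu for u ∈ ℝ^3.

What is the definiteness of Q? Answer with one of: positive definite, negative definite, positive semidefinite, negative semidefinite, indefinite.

positive semidefinite

Congruent diagonalization of A (simultaneous row and column reduction) yields pivots 2, 0, 2.
Counting signs: 2 positive, 1 zero.
Hence Q is positive semidefinite.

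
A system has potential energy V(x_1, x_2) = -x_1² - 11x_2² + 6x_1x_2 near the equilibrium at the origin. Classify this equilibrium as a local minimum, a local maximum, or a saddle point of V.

The Hessian at the origin is H = [[-2, 6], [6, -22]].
det H = -2·-22 − (6)² = 8 > 0 and H[1,1] = -2 < 0, so H is negative definite.
Therefore the origin is a local maximum.

local maximum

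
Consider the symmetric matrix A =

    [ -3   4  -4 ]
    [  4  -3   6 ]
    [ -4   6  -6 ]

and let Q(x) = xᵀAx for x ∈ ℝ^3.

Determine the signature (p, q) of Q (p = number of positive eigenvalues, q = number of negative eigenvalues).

An LDLᵀ factorisation of A has diagonal entries -3, 7/3, -6/7.
Counting signs: 1 positive, 2 negative.

(1, 2)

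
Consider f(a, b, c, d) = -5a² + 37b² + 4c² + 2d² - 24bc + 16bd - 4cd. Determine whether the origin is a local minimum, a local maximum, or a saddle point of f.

The Hessian at the origin is H = [[-10, 0, 0, 0], [0, 74, -24, 16], [0, -24, 8, -4], [0, 16, -4, 4]].
Applying the same elementary operations to the rows and columns of H produces a congruent diagonal matrix with entries -10, 74, 8/37, -6.
That gives 2 positive, 2 negative pivots.
H is indefinite, so the origin is a saddle point.

saddle point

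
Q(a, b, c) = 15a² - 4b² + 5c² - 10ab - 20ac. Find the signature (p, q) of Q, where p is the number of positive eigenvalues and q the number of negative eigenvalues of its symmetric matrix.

(2, 1)

The symmetric matrix is A = [[15, -5, -10], [-5, -4, 0], [-10, 0, 5]].
Row-reducing A symmetrically gives the diagonal entries 15, -17/3, 5/17.
So there are 2 positive, 1 negative pivots.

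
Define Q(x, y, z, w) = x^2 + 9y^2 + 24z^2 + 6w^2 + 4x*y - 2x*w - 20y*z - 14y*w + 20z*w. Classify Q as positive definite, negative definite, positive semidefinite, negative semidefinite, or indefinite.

positive semidefinite

Write A = [[1, 2, 0, -1], [2, 9, -10, -7], [0, -10, 24, 10], [-1, -7, 10, 6]].
Congruent diagonalization of A (simultaneous row and column reduction) yields pivots 1, 5, 4, 0.
Counting signs: 3 positive, 1 zero.
Hence Q is positive semidefinite.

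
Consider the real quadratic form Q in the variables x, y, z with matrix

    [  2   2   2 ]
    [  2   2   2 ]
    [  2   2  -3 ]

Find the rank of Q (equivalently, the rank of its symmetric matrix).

Applying the same elementary operations to the rows and columns of A produces a congruent diagonal matrix with entries 2, 0, -5.
That gives 1 positive, 1 negative, 1 zero pivots.
The rank is the number of nonzero pivots: 2.

2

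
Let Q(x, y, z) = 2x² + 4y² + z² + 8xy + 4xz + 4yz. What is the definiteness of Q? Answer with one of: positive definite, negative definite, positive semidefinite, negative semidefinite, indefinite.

indefinite

Write A = [[2, 4, 2], [4, 4, 2], [2, 2, 1]].
Congruent diagonalization of A (simultaneous row and column reduction) yields pivots 2, -4, 0.
So there are 1 positive, 1 negative, 1 zero pivots.
Hence Q is indefinite.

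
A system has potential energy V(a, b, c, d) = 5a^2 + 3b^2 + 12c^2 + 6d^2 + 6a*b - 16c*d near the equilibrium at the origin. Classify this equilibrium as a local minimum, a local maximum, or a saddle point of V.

local minimum

The Hessian at the origin is H = [[10, 6, 0, 0], [6, 6, 0, 0], [0, 0, 24, -16], [0, 0, -16, 12]].
Symmetric row and column elimination reduces H to a congruent diagonal form with pivots 10, 12/5, 24, 4/3.
Counting signs: 4 positive.
H is positive definite, so the origin is a strict local minimum.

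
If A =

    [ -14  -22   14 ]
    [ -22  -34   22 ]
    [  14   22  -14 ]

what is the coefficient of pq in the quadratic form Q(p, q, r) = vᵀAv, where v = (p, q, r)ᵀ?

-44

The coefficient of pq is A[1,2] + A[2,1] = 2·(-22) = -44.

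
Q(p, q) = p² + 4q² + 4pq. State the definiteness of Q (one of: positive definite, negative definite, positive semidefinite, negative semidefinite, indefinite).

positive semidefinite

The symmetric matrix is A = [[1, 2], [2, 4]].
Applying the same elementary operations to the rows and columns of A produces a congruent diagonal matrix with entries 1, 0.
That gives 1 positive, 1 zero pivots.
Hence Q is positive semidefinite.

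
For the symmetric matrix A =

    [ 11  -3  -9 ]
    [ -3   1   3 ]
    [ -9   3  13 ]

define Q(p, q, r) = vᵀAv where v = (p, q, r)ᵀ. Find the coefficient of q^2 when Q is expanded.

The coefficient of q^2 is the diagonal entry A[2,2] = 1.

1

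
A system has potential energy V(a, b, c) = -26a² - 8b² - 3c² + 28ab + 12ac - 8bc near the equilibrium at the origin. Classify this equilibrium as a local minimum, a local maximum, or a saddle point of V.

The Hessian at the origin is H = [[-52, 28, 12], [28, -16, -8], [12, -8, -6]].
Symmetric row and column elimination reduces H to a congruent diagonal form with pivots -52, -12/13, -2/3.
So there are 3 negative pivots.
H is negative definite, so the origin is a strict local maximum.

local maximum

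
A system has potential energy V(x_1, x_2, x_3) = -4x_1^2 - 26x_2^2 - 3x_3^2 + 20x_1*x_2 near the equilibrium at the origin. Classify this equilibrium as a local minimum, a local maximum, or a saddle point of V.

The Hessian at the origin is H = [[-8, 20, 0], [20, -52, 0], [0, 0, -6]].
Applying the same elementary operations to the rows and columns of H produces a congruent diagonal matrix with entries -8, -2, -6.
Counting signs: 3 negative.
H is negative definite, so the origin is a strict local maximum.

local maximum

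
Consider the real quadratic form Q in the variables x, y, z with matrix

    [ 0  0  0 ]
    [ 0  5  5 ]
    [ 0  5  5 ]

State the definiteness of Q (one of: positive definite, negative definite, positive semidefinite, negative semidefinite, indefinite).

Applying the same elementary operations to the rows and columns of A produces a congruent diagonal matrix with entries 0, 5, 0.
That gives 1 positive, 2 zero pivots.
Hence Q is positive semidefinite.

positive semidefinite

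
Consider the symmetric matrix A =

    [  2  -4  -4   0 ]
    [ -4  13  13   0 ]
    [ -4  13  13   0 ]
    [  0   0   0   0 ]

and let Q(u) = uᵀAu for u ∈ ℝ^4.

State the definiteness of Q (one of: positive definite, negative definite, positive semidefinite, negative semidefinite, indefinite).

Row-reducing A symmetrically gives the diagonal entries 2, 5, 0, 0.
Counting signs: 2 positive, 2 zero.
Hence Q is positive semidefinite.

positive semidefinite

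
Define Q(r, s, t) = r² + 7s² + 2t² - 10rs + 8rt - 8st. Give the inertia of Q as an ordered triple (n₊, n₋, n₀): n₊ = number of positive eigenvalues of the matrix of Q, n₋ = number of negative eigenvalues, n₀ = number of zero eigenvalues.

The associated matrix is A = [[1, -5, 4], [-5, 7, -4], [4, -4, 2]].
An LDLᵀ factorisation of A has diagonal entries 1, -18, 2/9.
That gives 2 positive, 1 negative pivots.

(2, 1, 0)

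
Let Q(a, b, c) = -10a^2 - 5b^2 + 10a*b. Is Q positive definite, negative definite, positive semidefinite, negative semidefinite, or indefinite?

negative semidefinite

The associated matrix is A = [[-10, 5, 0], [5, -5, 0], [0, 0, 0]].
Congruent diagonalization of A (simultaneous row and column reduction) yields pivots -10, -5/2, 0.
So there are 2 negative, 1 zero pivots.
Hence Q is negative semidefinite.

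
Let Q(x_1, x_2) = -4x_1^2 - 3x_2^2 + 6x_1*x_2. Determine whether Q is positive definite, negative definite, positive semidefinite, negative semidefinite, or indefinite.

negative definite

The symmetric matrix of Q is A = [[-4, 3], [3, -3]].
Leading principal minors: Δ_1 = -4, Δ_2 = 3.
The signs alternate starting with Δ_1 < 0, so by Sylvester's criterion Q is negative definite.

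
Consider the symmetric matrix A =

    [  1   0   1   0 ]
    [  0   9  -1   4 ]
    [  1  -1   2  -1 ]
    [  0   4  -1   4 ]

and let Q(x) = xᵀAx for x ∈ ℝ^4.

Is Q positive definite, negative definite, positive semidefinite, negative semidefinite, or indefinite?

Applying the same elementary operations to the rows and columns of A produces a congruent diagonal matrix with entries 1, 9, 8/9, 15/8.
So there are 4 positive pivots.
Hence Q is positive definite.

positive definite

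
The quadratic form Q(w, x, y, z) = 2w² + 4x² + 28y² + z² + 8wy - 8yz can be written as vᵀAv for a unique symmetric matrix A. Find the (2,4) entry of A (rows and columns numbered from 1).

0

The coefficient of x·z in Q is 0. For a symmetric A this equals A[2,4] + A[4,2] = 2·A[2,4].
So A[2,4] = 0/2 = 0.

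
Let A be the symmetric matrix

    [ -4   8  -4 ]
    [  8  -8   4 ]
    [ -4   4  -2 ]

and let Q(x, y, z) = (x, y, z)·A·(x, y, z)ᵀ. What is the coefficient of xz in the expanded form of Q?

The coefficient of xz is A[1,3] + A[3,1] = 2·(-4) = -8.

-8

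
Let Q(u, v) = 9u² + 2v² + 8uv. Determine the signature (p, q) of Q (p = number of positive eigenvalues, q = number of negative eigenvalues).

(2, 0)

Write A = [[9, 4], [4, 2]].
An LDLᵀ factorisation of A has diagonal entries 9, 2/9.
Counting signs: 2 positive.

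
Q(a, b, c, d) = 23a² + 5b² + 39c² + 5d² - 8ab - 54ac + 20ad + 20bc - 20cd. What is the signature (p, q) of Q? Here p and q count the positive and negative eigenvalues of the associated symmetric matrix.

Write A = [[23, -4, -27, 10], [-4, 5, 10, 0], [-27, 10, 39, -10], [10, 0, -10, 5]].
Row-reducing A symmetrically gives the diagonal entries 23, 99/23, 76/99, -5/19.
So there are 3 positive, 1 negative pivots.

(3, 1)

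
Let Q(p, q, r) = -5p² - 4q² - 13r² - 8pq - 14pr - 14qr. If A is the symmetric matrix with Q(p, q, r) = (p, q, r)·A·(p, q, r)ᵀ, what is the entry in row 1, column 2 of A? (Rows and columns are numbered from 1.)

The coefficient of p·q in Q is -8. For a symmetric A this equals A[1,2] + A[2,1] = 2·A[1,2].
So A[1,2] = -8/2 = -4.

-4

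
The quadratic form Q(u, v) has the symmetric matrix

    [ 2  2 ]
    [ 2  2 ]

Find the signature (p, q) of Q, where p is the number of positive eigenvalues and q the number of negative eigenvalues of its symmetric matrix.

Row-reducing A symmetrically gives the diagonal entries 2, 0.
Counting signs: 1 positive, 1 zero.

(1, 0)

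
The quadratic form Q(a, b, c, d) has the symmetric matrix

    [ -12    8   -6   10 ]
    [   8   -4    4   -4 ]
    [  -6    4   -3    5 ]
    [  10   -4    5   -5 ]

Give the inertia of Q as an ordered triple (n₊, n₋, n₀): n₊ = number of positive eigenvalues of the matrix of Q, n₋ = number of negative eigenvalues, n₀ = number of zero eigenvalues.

Applying the same elementary operations to the rows and columns of A produces a congruent diagonal matrix with entries -12, 4/3, 0, -2.
Counting signs: 1 positive, 2 negative, 1 zero.

(1, 2, 1)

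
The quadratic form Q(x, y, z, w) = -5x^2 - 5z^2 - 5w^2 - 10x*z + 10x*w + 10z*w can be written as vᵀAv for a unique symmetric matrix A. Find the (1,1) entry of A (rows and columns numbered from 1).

-5

The coefficient of x^2 in Q is -5, and that is exactly A[1,1].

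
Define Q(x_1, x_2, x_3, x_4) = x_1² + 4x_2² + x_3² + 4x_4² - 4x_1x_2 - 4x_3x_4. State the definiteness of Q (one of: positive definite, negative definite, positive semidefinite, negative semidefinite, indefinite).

positive semidefinite

Write A = [[1, -2, 0, 0], [-2, 4, 0, 0], [0, 0, 1, -2], [0, 0, -2, 4]].
Symmetric row and column elimination reduces A to a congruent diagonal form with pivots 1, 0, 1, 0.
So there are 2 positive, 2 zero pivots.
Hence Q is positive semidefinite.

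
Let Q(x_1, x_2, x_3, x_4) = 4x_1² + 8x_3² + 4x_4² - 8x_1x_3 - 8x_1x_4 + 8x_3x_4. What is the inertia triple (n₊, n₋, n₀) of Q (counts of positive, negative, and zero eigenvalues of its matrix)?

(2, 0, 2)

The symmetric matrix is A = [[4, 0, -4, -4], [0, 0, 0, 0], [-4, 0, 8, 4], [-4, 0, 4, 4]].
Applying the same elementary operations to the rows and columns of A produces a congruent diagonal matrix with entries 4, 0, 4, 0.
So there are 2 positive, 2 zero pivots.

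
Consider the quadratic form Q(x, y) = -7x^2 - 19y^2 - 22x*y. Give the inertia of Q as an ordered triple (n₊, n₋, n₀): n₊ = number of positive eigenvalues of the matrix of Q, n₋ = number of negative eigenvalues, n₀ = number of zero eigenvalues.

(0, 2, 0)

Write A = [[-7, -11], [-11, -19]].
An LDLᵀ factorisation of A has diagonal entries -7, -12/7.
Counting signs: 2 negative.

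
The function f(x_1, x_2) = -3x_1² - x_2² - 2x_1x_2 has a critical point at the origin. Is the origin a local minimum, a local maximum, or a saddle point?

local maximum

The Hessian at the origin is H = [[-6, -2], [-2, -2]].
det H = -6·-2 − (-2)² = 8 > 0 and H[1,1] = -6 < 0, so H is negative definite.
Therefore the origin is a local maximum.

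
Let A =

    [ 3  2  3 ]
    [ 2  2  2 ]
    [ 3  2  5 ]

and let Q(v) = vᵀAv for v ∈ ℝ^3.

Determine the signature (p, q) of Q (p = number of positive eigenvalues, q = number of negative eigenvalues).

(3, 0)

Symmetric row and column elimination reduces A to a congruent diagonal form with pivots 3, 2/3, 2.
Counting signs: 3 positive.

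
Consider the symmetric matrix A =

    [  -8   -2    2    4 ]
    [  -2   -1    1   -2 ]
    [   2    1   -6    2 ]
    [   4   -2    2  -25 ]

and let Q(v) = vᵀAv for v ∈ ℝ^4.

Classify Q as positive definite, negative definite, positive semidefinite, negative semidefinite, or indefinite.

negative definite

An LDLᵀ factorisation of A has diagonal entries -8, -1/2, -5, -5.
That gives 4 negative pivots.
Hence Q is negative definite.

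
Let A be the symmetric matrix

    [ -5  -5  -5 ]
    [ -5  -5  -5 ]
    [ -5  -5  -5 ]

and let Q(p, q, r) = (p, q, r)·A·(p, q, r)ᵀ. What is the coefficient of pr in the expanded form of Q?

-10

The coefficient of pr is A[1,3] + A[3,1] = 2·(-5) = -10.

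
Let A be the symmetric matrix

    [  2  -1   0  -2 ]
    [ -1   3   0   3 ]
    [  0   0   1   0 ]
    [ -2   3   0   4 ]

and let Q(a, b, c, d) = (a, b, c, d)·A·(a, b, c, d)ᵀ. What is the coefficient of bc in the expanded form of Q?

0

The coefficient of bc is A[2,3] + A[3,2] = 2·0 = 0.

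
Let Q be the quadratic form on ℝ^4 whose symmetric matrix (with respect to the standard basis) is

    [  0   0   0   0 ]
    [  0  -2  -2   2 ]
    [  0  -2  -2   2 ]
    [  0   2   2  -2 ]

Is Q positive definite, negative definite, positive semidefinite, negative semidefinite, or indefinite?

Row-reducing A symmetrically gives the diagonal entries 0, -2, 0, 0.
That gives 1 negative, 3 zero pivots.
Hence Q is negative semidefinite.

negative semidefinite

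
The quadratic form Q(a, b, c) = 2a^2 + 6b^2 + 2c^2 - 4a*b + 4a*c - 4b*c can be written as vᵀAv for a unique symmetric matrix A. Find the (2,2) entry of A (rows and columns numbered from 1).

6

The coefficient of b^2 in Q is 6, and that is exactly A[2,2].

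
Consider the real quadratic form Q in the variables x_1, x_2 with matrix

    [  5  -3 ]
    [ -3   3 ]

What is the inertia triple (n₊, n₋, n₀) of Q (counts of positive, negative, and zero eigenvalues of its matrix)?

Applying the same elementary operations to the rows and columns of A produces a congruent diagonal matrix with entries 5, 6/5.
Counting signs: 2 positive.

(2, 0, 0)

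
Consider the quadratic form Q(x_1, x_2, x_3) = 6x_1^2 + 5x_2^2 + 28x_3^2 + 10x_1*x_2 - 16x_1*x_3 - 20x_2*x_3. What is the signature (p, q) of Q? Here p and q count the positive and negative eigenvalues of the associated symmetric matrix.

Write A = [[6, 5, -8], [5, 5, -10], [-8, -10, 28]].
Congruent diagonalization of A (simultaneous row and column reduction) yields pivots 6, 5/6, 4.
That gives 3 positive pivots.

(3, 0)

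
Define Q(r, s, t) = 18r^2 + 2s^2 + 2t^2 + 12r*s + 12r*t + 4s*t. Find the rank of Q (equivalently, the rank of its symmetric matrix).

The associated matrix is A = [[18, 6, 6], [6, 2, 2], [6, 2, 2]].
Row-reducing A symmetrically gives the diagonal entries 18, 0, 0.
So there are 1 positive, 2 zero pivots.
The rank is the number of nonzero pivots: 1.

1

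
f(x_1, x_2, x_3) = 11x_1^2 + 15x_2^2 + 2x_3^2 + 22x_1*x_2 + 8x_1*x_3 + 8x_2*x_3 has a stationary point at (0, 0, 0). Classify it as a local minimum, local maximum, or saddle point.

local minimum

The Hessian at the origin is H = [[22, 22, 8], [22, 30, 8], [8, 8, 4]].
Row-reducing H symmetrically gives the diagonal entries 22, 8, 12/11.
Counting signs: 3 positive.
H is positive definite, so the origin is a strict local minimum.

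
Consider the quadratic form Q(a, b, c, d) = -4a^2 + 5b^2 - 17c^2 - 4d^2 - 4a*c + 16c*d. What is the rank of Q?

3

Write A = [[-4, 0, -2, 0], [0, 5, 0, 0], [-2, 0, -17, 8], [0, 0, 8, -4]].
Congruent diagonalization of A (simultaneous row and column reduction) yields pivots -4, 5, -16, 0.
That gives 1 positive, 2 negative, 1 zero pivots.
The rank is the number of nonzero pivots: 3.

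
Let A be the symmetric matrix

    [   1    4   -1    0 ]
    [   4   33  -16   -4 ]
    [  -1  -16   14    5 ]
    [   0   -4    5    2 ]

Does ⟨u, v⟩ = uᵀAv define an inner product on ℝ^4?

An LDLᵀ factorisation of A has diagonal entries 1, 17, 77/17, 1/77.
Counting signs: 4 positive.
Hence Q is positive definite.
⟨·,·⟩ is an inner product exactly when A is positive definite.

yes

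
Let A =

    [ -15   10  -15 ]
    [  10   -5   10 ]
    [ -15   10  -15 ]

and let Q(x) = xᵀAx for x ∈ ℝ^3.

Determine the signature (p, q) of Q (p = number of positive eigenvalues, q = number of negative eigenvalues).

Congruent diagonalization of A (simultaneous row and column reduction) yields pivots -15, 5/3, 0.
That gives 1 positive, 1 negative, 1 zero pivots.

(1, 1)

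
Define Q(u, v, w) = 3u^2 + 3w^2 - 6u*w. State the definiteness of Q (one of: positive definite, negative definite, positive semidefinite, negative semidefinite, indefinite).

The symmetric matrix is A = [[3, 0, -3], [0, 0, 0], [-3, 0, 3]].
Applying the same elementary operations to the rows and columns of A produces a congruent diagonal matrix with entries 3, 0, 0.
That gives 1 positive, 2 zero pivots.
Hence Q is positive semidefinite.

positive semidefinite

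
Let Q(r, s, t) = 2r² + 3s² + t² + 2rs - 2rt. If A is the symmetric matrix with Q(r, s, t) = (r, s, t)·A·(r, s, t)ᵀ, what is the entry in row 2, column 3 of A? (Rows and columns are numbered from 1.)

0

The coefficient of s·t in Q is 0. For a symmetric A this equals A[2,3] + A[3,2] = 2·A[2,3].
So A[2,3] = 0/2 = 0.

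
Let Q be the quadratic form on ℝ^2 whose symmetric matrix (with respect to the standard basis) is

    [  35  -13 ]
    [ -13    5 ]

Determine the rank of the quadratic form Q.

2

Applying the same elementary operations to the rows and columns of A produces a congruent diagonal matrix with entries 35, 6/35.
Counting signs: 2 positive.
The rank is the number of nonzero pivots: 2.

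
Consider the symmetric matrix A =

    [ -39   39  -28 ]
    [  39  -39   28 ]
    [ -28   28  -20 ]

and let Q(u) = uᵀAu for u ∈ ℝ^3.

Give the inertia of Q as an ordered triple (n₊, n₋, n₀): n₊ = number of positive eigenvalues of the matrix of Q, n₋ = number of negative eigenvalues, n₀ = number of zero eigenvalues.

(1, 1, 1)

Row-reducing A symmetrically gives the diagonal entries -39, 0, 4/39.
Counting signs: 1 positive, 1 negative, 1 zero.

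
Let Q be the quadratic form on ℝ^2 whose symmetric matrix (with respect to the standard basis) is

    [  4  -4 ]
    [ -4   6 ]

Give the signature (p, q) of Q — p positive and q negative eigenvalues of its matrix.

(2, 0)

Row-reducing A symmetrically gives the diagonal entries 4, 2.
So there are 2 positive pivots.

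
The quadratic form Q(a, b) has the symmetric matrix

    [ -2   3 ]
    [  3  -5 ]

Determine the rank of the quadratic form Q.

2

An LDLᵀ factorisation of A has diagonal entries -2, -1/2.
So there are 2 negative pivots.
The rank is the number of nonzero pivots: 2.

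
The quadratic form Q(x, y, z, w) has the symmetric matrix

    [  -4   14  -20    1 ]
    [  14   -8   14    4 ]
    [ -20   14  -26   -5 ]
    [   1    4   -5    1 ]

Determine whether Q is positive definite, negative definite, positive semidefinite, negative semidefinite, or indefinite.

indefinite

An LDLᵀ factorisation of A has diagonal entries -4, 41, -102/41, -5/51.
That gives 1 positive, 3 negative pivots.
Hence Q is indefinite.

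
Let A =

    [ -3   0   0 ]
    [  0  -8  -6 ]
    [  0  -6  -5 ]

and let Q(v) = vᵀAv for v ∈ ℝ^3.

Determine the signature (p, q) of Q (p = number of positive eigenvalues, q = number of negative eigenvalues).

Applying the same elementary operations to the rows and columns of A produces a congruent diagonal matrix with entries -3, -8, -1/2.
So there are 3 negative pivots.

(0, 3)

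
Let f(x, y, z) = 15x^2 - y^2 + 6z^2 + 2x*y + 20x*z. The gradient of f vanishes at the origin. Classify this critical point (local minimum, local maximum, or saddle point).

The Hessian at the origin is H = [[30, 2, 20], [2, -2, 0], [20, 0, 12]].
An LDLᵀ factorisation of H has diagonal entries 30, -32/15, -1/2.
Counting signs: 1 positive, 2 negative.
H is indefinite, so the origin is a saddle point.

saddle point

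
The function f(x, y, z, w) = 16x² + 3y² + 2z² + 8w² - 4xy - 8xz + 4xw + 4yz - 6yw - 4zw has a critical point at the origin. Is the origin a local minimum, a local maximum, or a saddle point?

local minimum

The Hessian at the origin is H = [[32, -4, -8, 4], [-4, 6, 4, -6], [-8, 4, 4, -4], [4, -6, -4, 16]].
Symmetric row and column elimination reduces H to a congruent diagonal form with pivots 32, 11/2, 4/11, 10.
That gives 4 positive pivots.
H is positive definite, so the origin is a strict local minimum.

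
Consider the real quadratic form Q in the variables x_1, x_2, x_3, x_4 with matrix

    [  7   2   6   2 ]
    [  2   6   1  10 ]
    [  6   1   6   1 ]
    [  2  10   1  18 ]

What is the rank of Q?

Congruent diagonalization of A (simultaneous row and column reduction) yields pivots 7, 38/7, 29/38, 20/29.
So there are 4 positive pivots.
The rank is the number of nonzero pivots: 4.

4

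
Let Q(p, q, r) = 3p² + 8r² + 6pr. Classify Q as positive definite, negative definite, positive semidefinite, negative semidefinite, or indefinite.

positive semidefinite

The symmetric matrix is A = [[3, 0, 3], [0, 0, 0], [3, 0, 8]].
Row-reducing A symmetrically gives the diagonal entries 3, 0, 5.
That gives 2 positive, 1 zero pivots.
Hence Q is positive semidefinite.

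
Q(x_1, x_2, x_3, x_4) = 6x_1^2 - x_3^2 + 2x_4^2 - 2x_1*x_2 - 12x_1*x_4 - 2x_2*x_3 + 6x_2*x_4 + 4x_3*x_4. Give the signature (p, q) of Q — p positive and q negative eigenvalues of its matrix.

(2, 1)

The symmetric matrix is A = [[6, -1, 0, -6], [-1, 0, -1, 3], [0, -1, -1, 2], [-6, 3, 2, 2]].
Congruent diagonalization of A (simultaneous row and column reduction) yields pivots 6, -1/6, 5, 0.
So there are 2 positive, 1 negative, 1 zero pivots.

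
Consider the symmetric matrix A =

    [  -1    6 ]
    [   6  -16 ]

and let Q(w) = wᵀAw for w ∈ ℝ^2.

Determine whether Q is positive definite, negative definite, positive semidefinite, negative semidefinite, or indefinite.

For the 2×2 matrix [[-1, 6], [6, -16]]: det = -1·-16 − (6)² = -20, trace = -17.
det < 0 so the eigenvalues have opposite signs; the form is indefinite.

indefinite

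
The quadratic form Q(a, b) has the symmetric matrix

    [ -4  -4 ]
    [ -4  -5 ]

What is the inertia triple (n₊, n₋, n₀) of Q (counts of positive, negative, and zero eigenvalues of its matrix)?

(0, 2, 0)

An LDLᵀ factorisation of A has diagonal entries -4, -1.
So there are 2 negative pivots.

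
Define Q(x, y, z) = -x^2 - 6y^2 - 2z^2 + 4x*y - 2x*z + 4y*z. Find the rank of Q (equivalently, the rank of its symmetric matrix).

Write A = [[-1, 2, -1], [2, -6, 2], [-1, 2, -2]].
Row-reducing A symmetrically gives the diagonal entries -1, -2, -1.
Counting signs: 3 negative.
The rank is the number of nonzero pivots: 3.

3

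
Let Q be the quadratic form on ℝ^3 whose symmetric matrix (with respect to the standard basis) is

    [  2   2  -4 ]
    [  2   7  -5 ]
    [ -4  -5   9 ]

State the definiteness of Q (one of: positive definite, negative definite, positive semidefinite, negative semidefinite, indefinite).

positive definite

Leading principal minors: Δ_1 = 2, Δ_2 = 10, Δ_3 = 8.
All leading principal minors are positive, so by Sylvester's criterion Q is positive definite.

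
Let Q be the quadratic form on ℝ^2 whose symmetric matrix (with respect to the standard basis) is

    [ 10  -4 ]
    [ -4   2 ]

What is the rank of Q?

2

Row-reducing A symmetrically gives the diagonal entries 10, 2/5.
So there are 2 positive pivots.
The rank is the number of nonzero pivots: 2.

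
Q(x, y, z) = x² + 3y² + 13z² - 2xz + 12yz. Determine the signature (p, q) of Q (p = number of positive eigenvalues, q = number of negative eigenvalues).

(2, 0)

The symmetric matrix is A = [[1, 0, -1], [0, 3, 6], [-1, 6, 13]].
Symmetric row and column elimination reduces A to a congruent diagonal form with pivots 1, 3, 0.
So there are 2 positive, 1 zero pivots.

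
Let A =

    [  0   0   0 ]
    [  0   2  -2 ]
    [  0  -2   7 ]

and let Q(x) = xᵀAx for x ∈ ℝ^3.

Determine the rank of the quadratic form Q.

Symmetric row and column elimination reduces A to a congruent diagonal form with pivots 0, 2, 5.
Counting signs: 2 positive, 1 zero.
The rank is the number of nonzero pivots: 2.

2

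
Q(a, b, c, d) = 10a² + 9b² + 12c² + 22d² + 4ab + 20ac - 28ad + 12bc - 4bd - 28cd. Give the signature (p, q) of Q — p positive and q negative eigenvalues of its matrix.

The associated matrix is A = [[10, 2, 10, -14], [2, 9, 6, -2], [10, 6, 12, -14], [-14, -2, -14, 22]].
Row-reducing A symmetrically gives the diagonal entries 10, 43/5, 6/43, 4/3.
Counting signs: 4 positive.

(4, 0)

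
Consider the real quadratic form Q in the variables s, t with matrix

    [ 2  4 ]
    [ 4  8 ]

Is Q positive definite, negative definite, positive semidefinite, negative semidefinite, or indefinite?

Symmetric row and column elimination reduces A to a congruent diagonal form with pivots 2, 0.
So there are 1 positive, 1 zero pivots.
Hence Q is positive semidefinite.

positive semidefinite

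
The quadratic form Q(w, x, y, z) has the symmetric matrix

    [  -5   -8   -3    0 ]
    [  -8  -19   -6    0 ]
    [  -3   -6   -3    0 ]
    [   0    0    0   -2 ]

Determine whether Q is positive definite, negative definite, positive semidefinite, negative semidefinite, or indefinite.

Congruent diagonalization of A (simultaneous row and column reduction) yields pivots -5, -31/5, -30/31, -2.
Counting signs: 4 negative.
Hence Q is negative definite.

negative definite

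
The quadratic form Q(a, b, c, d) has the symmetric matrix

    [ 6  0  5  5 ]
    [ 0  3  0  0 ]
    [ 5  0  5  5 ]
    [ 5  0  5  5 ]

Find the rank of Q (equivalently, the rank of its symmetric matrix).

Congruent diagonalization of A (simultaneous row and column reduction) yields pivots 6, 3, 5/6, 0.
Counting signs: 3 positive, 1 zero.
The rank is the number of nonzero pivots: 3.

3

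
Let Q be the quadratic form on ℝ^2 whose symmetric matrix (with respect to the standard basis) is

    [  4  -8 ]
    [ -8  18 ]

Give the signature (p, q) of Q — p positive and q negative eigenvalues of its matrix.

(2, 0)

Row-reducing A symmetrically gives the diagonal entries 4, 2.
So there are 2 positive pivots.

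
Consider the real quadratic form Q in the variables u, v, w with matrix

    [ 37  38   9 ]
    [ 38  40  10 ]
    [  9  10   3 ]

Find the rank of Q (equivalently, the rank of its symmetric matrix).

Symmetric row and column elimination reduces A to a congruent diagonal form with pivots 37, 36/37, 2/9.
That gives 3 positive pivots.
The rank is the number of nonzero pivots: 3.

3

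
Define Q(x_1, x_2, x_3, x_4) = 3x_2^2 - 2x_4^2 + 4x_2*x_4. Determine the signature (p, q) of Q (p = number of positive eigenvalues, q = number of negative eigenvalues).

(1, 1)

Write A = [[0, 0, 0, 0], [0, 3, 0, 2], [0, 0, 0, 0], [0, 2, 0, -2]].
Row-reducing A symmetrically gives the diagonal entries 0, 3, 0, -10/3.
So there are 1 positive, 1 negative, 2 zero pivots.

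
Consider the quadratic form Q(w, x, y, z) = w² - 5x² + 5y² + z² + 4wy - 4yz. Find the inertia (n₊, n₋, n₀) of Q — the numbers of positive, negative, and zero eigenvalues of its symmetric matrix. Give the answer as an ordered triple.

(2, 2, 0)

The symmetric matrix is A = [[1, 0, 2, 0], [0, -5, 0, 0], [2, 0, 5, -2], [0, 0, -2, 1]].
Congruent diagonalization of A (simultaneous row and column reduction) yields pivots 1, -5, 1, -3.
Counting signs: 2 positive, 2 negative.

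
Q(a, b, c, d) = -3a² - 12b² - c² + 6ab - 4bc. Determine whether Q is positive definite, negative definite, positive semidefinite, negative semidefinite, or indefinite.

The associated matrix is A = [[-3, 3, 0, 0], [3, -12, -2, 0], [0, -2, -1, 0], [0, 0, 0, 0]].
Symmetric row and column elimination reduces A to a congruent diagonal form with pivots -3, -9, -5/9, 0.
That gives 3 negative, 1 zero pivots.
Hence Q is negative semidefinite.

negative semidefinite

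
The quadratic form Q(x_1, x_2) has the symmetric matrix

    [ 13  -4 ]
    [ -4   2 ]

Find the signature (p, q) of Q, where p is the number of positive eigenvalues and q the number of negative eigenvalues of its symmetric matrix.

An LDLᵀ factorisation of A has diagonal entries 13, 10/13.
That gives 2 positive pivots.

(2, 0)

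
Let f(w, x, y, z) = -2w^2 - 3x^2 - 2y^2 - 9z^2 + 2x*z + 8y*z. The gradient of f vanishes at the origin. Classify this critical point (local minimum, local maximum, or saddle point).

local maximum

The Hessian at the origin is H = [[-4, 0, 0, 0], [0, -6, 0, 2], [0, 0, -4, 8], [0, 2, 8, -18]].
An LDLᵀ factorisation of H has diagonal entries -4, -6, -4, -4/3.
So there are 4 negative pivots.
H is negative definite, so the origin is a strict local maximum.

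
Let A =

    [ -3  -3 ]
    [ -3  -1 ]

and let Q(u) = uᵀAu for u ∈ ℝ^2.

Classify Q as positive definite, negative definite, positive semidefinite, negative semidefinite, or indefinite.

For the 2×2 matrix [[-3, -3], [-3, -1]]: det = -3·-1 − (-3)² = -6, trace = -4.
det < 0 so the eigenvalues have opposite signs; the form is indefinite.

indefinite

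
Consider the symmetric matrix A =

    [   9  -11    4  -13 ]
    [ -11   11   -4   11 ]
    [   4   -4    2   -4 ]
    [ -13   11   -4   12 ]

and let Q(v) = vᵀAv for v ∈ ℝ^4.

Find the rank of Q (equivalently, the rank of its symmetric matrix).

4

Applying the same elementary operations to the rows and columns of A produces a congruent diagonal matrix with entries 9, -22/9, 6/11, 3.
That gives 3 positive, 1 negative pivots.
The rank is the number of nonzero pivots: 4.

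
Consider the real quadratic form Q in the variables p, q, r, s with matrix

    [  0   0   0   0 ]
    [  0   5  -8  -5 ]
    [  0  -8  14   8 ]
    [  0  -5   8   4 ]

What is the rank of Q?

Symmetric row and column elimination reduces A to a congruent diagonal form with pivots 0, 5, 6/5, -1.
So there are 2 positive, 1 negative, 1 zero pivots.
The rank is the number of nonzero pivots: 3.

3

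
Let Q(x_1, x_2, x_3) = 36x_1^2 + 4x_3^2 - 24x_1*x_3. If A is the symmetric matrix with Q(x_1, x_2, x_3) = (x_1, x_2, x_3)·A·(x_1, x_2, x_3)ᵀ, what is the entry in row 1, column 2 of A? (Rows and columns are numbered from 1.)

0

The coefficient of x_1·x_2 in Q is 0. For a symmetric A this equals A[1,2] + A[2,1] = 2·A[1,2].
So A[1,2] = 0/2 = 0.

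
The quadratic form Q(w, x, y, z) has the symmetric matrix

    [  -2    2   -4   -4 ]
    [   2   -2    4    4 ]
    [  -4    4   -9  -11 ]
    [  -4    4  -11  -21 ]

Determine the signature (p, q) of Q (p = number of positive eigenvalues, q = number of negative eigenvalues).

Row-reducing A symmetrically gives the diagonal entries -2, 0, -1, -4.
That gives 3 negative, 1 zero pivots.

(0, 3)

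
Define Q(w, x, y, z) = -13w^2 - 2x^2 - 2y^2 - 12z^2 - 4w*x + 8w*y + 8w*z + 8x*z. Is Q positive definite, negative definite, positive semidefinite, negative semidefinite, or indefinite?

negative definite

The associated matrix is A = [[-13, -2, 4, 4], [-2, -2, 0, 4], [4, 0, -2, 0], [4, 4, 0, -12]].
An LDLᵀ factorisation of A has diagonal entries -13, -22/13, -6/11, -4.
So there are 4 negative pivots.
Hence Q is negative definite.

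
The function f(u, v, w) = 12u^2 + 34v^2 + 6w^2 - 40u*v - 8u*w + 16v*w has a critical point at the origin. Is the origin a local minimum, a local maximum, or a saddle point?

The Hessian at the origin is H = [[24, -40, -8], [-40, 68, 16], [-8, 16, 12]].
Congruent diagonalization of H (simultaneous row and column reduction) yields pivots 24, 4/3, 4.
Counting signs: 3 positive.
H is positive definite, so the origin is a strict local minimum.

local minimum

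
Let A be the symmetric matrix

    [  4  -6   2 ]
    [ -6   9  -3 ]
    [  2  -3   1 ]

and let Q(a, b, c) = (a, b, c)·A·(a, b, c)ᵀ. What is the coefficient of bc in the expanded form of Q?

-6

The coefficient of bc is A[2,3] + A[3,2] = 2·(-3) = -6.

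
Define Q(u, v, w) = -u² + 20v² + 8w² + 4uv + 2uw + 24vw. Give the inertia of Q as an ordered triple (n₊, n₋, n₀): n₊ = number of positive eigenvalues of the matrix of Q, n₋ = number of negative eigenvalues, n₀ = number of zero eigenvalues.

(2, 1, 0)

Write A = [[-1, 2, 1], [2, 20, 12], [1, 12, 8]].
Row-reducing A symmetrically gives the diagonal entries -1, 24, 5/6.
Counting signs: 2 positive, 1 negative.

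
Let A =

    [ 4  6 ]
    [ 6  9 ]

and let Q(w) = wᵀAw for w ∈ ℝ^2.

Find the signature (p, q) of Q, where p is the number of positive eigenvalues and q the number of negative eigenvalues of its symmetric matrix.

(1, 0)

Row-reducing A symmetrically gives the diagonal entries 4, 0.
That gives 1 positive, 1 zero pivots.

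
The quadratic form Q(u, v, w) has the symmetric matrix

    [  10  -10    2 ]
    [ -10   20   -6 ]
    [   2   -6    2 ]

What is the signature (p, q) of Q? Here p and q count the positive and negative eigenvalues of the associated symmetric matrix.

(2, 0)

Row-reducing A symmetrically gives the diagonal entries 10, 10, 0.
So there are 2 positive, 1 zero pivots.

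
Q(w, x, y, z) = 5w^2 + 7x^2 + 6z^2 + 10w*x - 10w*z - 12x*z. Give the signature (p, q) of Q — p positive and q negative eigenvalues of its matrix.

The symmetric matrix is A = [[5, 5, 0, -5], [5, 7, 0, -6], [0, 0, 0, 0], [-5, -6, 0, 6]].
Symmetric row and column elimination reduces A to a congruent diagonal form with pivots 5, 2, 0, 1/2.
That gives 3 positive, 1 zero pivots.

(3, 0)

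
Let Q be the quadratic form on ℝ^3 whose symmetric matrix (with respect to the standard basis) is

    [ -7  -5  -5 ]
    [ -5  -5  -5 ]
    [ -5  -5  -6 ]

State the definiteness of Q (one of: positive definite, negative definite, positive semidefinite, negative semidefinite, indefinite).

Congruent diagonalization of A (simultaneous row and column reduction) yields pivots -7, -10/7, -1.
So there are 3 negative pivots.
Hence Q is negative definite.

negative definite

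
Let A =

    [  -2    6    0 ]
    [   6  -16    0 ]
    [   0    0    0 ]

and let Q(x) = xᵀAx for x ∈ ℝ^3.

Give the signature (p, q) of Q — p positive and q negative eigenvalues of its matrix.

Applying the same elementary operations to the rows and columns of A produces a congruent diagonal matrix with entries -2, 2, 0.
Counting signs: 1 positive, 1 negative, 1 zero.

(1, 1)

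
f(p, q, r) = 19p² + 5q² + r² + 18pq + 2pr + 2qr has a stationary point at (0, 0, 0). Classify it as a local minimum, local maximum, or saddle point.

The Hessian at the origin is H = [[38, 18, 2], [18, 10, 2], [2, 2, 2]].
Row-reducing H symmetrically gives the diagonal entries 38, 28/19, 8/7.
So there are 3 positive pivots.
H is positive definite, so the origin is a strict local minimum.

local minimum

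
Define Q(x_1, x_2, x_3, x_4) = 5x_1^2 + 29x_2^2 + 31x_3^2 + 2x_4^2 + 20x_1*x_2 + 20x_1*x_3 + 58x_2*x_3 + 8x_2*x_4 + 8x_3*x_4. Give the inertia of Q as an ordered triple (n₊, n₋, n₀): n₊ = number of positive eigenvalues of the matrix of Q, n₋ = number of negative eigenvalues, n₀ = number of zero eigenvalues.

The associated matrix is A = [[5, 10, 10, 0], [10, 29, 29, 4], [10, 29, 31, 4], [0, 4, 4, 2]].
Symmetric row and column elimination reduces A to a congruent diagonal form with pivots 5, 9, 2, 2/9.
That gives 4 positive pivots.

(4, 0, 0)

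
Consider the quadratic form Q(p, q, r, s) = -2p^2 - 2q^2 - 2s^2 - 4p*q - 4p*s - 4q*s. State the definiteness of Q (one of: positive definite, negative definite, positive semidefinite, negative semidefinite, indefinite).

negative semidefinite

The associated matrix is A = [[-2, -2, 0, -2], [-2, -2, 0, -2], [0, 0, 0, 0], [-2, -2, 0, -2]].
Symmetric row and column elimination reduces A to a congruent diagonal form with pivots -2, 0, 0, 0.
That gives 1 negative, 3 zero pivots.
Hence Q is negative semidefinite.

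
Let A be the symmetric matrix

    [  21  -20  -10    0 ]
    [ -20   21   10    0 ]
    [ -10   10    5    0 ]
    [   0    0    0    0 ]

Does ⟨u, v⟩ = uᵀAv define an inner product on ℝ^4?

no

Row-reducing A symmetrically gives the diagonal entries 21, 41/21, 5/41, 0.
So there are 3 positive, 1 zero pivots.
Hence Q is positive semidefinite.
⟨·,·⟩ is an inner product exactly when A is positive definite.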